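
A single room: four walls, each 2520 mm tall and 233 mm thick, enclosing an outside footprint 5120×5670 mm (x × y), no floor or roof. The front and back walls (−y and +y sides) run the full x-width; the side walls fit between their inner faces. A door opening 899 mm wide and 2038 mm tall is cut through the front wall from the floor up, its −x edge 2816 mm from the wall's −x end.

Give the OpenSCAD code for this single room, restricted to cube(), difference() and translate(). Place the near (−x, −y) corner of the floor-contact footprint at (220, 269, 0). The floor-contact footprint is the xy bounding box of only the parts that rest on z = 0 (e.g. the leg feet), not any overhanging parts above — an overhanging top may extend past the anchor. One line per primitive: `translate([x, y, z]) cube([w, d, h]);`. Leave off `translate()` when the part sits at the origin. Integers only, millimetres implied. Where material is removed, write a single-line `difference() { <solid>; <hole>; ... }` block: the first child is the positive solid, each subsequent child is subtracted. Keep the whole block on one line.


difference() { translate([220, 269, 0]) cube([5120, 233, 2520]); translate([3036, 269, 0]) cube([899, 233, 2038]); }
translate([220, 5706, 0]) cube([5120, 233, 2520]);
translate([220, 502, 0]) cube([233, 5204, 2520]);
translate([5107, 502, 0]) cube([233, 5204, 2520]);


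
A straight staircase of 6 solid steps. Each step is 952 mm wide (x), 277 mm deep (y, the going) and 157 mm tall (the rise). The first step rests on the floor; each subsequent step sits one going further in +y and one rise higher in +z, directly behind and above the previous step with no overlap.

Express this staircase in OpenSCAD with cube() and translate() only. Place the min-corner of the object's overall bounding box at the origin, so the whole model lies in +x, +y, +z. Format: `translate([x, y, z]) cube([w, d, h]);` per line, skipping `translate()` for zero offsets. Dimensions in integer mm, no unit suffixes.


cube([952, 277, 157]);
translate([0, 277, 157]) cube([952, 277, 157]);
translate([0, 554, 314]) cube([952, 277, 157]);
translate([0, 831, 471]) cube([952, 277, 157]);
translate([0, 1108, 628]) cube([952, 277, 157]);
translate([0, 1385, 785]) cube([952, 277, 157]);


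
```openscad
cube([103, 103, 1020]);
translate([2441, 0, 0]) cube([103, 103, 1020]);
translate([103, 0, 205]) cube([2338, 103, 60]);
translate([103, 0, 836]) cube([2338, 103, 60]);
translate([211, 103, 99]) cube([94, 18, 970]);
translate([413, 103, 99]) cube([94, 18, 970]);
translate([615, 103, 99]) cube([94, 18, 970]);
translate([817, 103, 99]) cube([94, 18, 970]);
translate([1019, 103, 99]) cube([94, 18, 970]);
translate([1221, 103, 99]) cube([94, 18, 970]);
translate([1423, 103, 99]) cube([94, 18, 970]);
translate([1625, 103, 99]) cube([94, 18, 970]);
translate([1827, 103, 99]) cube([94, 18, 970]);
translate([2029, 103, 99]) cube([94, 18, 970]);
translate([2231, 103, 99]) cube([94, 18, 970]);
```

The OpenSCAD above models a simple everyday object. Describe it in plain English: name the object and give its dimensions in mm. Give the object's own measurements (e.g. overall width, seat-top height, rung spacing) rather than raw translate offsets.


A fence section. Two 103×103 mm posts, 1020 mm tall, stand on the floor with a clear span of 2338 mm between their inner faces. Two horizontal rails of 103×60 mm section span the gap between the posts with their undersides at z = 205 mm and z = 836 mm, flush with the posts' −y face. 11 pickets, each 94 mm wide, 18 mm thick and 970 mm tall, are fixed to the +y face of the rails with their bottoms at z = 99 mm, spaced across the span with a 108 mm gap after the −x post and between neighbouring pickets, with 116 mm left before the +x post.


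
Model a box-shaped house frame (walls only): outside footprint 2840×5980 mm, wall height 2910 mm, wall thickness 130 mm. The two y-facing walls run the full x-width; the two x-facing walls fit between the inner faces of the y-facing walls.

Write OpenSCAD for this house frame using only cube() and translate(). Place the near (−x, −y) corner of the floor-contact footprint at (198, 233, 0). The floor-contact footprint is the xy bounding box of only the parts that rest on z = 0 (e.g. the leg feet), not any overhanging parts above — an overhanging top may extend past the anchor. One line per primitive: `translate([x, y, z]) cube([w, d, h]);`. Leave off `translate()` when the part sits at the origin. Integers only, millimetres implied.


translate([198, 233, 0]) cube([2840, 130, 2910]);
translate([198, 6083, 0]) cube([2840, 130, 2910]);
translate([198, 363, 0]) cube([130, 5720, 2910]);
translate([2908, 363, 0]) cube([130, 5720, 2910]);


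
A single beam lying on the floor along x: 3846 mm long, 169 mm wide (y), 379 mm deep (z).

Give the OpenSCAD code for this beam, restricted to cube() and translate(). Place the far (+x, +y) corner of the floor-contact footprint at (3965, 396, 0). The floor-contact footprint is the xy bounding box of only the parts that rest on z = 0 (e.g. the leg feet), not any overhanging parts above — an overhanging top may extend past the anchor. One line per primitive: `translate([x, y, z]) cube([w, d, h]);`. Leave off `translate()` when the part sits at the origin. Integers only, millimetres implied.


translate([119, 227, 0]) cube([3846, 169, 379]);


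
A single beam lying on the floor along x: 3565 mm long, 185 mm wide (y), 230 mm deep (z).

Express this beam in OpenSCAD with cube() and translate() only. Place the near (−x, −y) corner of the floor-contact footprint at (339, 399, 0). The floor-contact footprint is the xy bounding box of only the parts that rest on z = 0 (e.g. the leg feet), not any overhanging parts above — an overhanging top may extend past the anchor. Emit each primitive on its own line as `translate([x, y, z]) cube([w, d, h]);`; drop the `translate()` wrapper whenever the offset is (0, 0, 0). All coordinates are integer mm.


translate([339, 399, 0]) cube([3565, 185, 230]);


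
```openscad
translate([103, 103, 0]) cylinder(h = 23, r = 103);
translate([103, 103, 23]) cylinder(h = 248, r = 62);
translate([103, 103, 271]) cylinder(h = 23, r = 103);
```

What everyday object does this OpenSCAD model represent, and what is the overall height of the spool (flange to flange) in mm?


A spool. The overall height is 294 mm.

Three coaxial cylinders, large–small–large — a spool. Two 23 mm flanges and a 248 mm core give 23 + 248 + 23 = 294 mm.


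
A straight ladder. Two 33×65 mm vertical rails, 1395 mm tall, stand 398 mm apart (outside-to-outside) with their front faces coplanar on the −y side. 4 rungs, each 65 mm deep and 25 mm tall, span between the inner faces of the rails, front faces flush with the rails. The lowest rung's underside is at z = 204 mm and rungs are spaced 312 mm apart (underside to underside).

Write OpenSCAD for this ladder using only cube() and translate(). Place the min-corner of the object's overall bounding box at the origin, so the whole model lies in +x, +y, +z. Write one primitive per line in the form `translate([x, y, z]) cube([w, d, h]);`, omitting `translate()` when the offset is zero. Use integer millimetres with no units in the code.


cube([33, 65, 1395]);
translate([365, 0, 0]) cube([33, 65, 1395]);
translate([33, 0, 204]) cube([332, 65, 25]);
translate([33, 0, 516]) cube([332, 65, 25]);
translate([33, 0, 828]) cube([332, 65, 25]);
translate([33, 0, 1140]) cube([332, 65, 25]);


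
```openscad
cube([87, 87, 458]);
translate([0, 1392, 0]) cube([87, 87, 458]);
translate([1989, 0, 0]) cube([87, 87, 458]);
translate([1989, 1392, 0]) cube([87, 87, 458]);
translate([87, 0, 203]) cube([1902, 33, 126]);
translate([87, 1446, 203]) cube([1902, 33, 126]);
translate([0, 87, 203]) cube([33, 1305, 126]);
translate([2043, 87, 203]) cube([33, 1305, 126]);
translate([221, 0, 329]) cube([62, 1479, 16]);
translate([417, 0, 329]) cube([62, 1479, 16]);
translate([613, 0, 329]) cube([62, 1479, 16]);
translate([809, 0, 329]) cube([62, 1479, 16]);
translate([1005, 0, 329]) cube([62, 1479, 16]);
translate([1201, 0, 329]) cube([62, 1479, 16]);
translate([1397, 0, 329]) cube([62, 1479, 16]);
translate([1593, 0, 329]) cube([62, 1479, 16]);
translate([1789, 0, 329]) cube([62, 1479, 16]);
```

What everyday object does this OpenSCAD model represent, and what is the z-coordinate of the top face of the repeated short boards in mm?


A bed frame. The slat-top height is 345 mm.

Four posts, four rails, and a row of slats — a bed frame. Slats sit on the rails at z = 203 + 126 = 329; with slat thickness 16, the top is 345 mm.


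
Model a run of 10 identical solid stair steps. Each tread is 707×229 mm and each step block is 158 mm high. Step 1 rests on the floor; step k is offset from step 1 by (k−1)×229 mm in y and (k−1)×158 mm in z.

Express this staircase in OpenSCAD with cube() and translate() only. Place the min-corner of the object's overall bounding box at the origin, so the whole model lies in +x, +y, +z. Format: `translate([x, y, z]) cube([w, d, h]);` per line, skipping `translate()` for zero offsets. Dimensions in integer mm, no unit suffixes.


cube([707, 229, 158]);
translate([0, 229, 158]) cube([707, 229, 158]);
translate([0, 458, 316]) cube([707, 229, 158]);
translate([0, 687, 474]) cube([707, 229, 158]);
translate([0, 916, 632]) cube([707, 229, 158]);
translate([0, 1145, 790]) cube([707, 229, 158]);
translate([0, 1374, 948]) cube([707, 229, 158]);
translate([0, 1603, 1106]) cube([707, 229, 158]);
translate([0, 1832, 1264]) cube([707, 229, 158]);
translate([0, 2061, 1422]) cube([707, 229, 158]);


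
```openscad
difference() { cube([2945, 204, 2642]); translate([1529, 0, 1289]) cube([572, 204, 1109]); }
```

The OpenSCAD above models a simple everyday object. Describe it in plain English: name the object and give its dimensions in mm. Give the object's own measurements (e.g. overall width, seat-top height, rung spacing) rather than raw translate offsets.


A wall 2945 mm long (x), 204 mm thick (y), 2642 mm tall, with a rectangular window opening cut through it. The opening is 572 mm wide and 1109 mm tall; its sill is at z = 1289 mm and its near (−x) edge is 1529 mm from the wall's −x end. The opening passes through the full wall thickness.


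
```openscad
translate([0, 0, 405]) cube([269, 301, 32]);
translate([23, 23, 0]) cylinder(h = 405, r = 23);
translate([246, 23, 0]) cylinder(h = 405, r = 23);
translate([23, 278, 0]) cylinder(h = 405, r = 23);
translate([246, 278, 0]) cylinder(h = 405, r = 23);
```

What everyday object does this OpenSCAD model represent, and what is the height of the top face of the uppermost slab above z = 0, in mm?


A stool. The seat height is 437 mm.

A 269×301×32 slab at z = 405 on four corner cylinders — a stool. The seat top is 405 + 32 = 437 mm.


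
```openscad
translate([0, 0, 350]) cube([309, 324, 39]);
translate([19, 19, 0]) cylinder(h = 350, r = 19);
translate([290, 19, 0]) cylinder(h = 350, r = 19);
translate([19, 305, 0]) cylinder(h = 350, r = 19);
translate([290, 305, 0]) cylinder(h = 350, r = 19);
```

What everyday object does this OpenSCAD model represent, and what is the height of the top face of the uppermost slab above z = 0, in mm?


A stool. The seat height is 389 mm.

A 309×324×39 slab at z = 350 on four corner cylinders — a stool. The seat top is 350 + 39 = 389 mm.


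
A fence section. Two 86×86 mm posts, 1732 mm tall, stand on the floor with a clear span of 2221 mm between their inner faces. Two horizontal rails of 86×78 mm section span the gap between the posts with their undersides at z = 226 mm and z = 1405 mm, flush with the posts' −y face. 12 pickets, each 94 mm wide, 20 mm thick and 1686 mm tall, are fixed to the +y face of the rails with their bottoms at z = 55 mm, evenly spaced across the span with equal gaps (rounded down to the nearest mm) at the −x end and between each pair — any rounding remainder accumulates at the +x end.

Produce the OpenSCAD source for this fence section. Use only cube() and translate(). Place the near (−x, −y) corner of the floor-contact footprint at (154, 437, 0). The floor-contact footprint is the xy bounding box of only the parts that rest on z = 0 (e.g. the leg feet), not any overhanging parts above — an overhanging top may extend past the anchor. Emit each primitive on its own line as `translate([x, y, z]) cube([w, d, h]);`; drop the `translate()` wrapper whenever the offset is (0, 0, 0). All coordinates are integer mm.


translate([154, 437, 0]) cube([86, 86, 1732]);
translate([2461, 437, 0]) cube([86, 86, 1732]);
translate([240, 437, 226]) cube([2221, 86, 78]);
translate([240, 437, 1405]) cube([2221, 86, 78]);
translate([324, 523, 55]) cube([94, 20, 1686]);
translate([502, 523, 55]) cube([94, 20, 1686]);
translate([680, 523, 55]) cube([94, 20, 1686]);
translate([858, 523, 55]) cube([94, 20, 1686]);
translate([1036, 523, 55]) cube([94, 20, 1686]);
translate([1214, 523, 55]) cube([94, 20, 1686]);
translate([1392, 523, 55]) cube([94, 20, 1686]);
translate([1570, 523, 55]) cube([94, 20, 1686]);
translate([1748, 523, 55]) cube([94, 20, 1686]);
translate([1926, 523, 55]) cube([94, 20, 1686]);
translate([2104, 523, 55]) cube([94, 20, 1686]);
translate([2282, 523, 55]) cube([94, 20, 1686]);


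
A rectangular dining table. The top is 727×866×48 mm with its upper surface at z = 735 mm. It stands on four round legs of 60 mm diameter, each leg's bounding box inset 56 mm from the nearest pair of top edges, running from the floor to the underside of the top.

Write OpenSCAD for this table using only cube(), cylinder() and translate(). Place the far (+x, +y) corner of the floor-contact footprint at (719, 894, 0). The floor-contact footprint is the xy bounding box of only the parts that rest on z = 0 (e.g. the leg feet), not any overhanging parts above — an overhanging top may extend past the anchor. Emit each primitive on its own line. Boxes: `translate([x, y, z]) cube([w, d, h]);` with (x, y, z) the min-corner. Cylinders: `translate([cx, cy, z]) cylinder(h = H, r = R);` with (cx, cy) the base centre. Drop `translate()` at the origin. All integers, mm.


translate([48, 84, 687]) cube([727, 866, 48]);
translate([134, 170, 0]) cylinder(h = 687, r = 30);
translate([689, 170, 0]) cylinder(h = 687, r = 30);
translate([134, 864, 0]) cylinder(h = 687, r = 30);
translate([689, 864, 0]) cylinder(h = 687, r = 30);


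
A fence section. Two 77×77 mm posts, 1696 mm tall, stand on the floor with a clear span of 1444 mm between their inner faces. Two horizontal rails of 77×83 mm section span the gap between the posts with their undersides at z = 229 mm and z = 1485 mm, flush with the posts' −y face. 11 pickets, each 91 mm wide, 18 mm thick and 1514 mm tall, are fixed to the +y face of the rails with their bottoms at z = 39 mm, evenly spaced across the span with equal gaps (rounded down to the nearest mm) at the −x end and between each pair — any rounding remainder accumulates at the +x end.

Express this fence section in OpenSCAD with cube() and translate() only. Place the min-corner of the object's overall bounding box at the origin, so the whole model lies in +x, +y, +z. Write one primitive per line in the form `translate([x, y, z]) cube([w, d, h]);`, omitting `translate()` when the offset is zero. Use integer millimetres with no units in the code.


cube([77, 77, 1696]);
translate([1521, 0, 0]) cube([77, 77, 1696]);
translate([77, 0, 229]) cube([1444, 77, 83]);
translate([77, 0, 1485]) cube([1444, 77, 83]);
translate([113, 77, 39]) cube([91, 18, 1514]);
translate([240, 77, 39]) cube([91, 18, 1514]);
translate([367, 77, 39]) cube([91, 18, 1514]);
translate([494, 77, 39]) cube([91, 18, 1514]);
translate([621, 77, 39]) cube([91, 18, 1514]);
translate([748, 77, 39]) cube([91, 18, 1514]);
translate([875, 77, 39]) cube([91, 18, 1514]);
translate([1002, 77, 39]) cube([91, 18, 1514]);
translate([1129, 77, 39]) cube([91, 18, 1514]);
translate([1256, 77, 39]) cube([91, 18, 1514]);
translate([1383, 77, 39]) cube([91, 18, 1514]);


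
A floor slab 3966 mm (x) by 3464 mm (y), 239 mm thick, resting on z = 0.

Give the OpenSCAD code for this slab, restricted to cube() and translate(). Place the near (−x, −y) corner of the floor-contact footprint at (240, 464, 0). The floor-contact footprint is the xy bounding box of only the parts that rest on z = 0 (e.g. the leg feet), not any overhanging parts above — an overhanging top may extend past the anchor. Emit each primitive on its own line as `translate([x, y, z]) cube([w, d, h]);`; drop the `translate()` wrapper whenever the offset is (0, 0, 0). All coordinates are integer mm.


translate([240, 464, 0]) cube([3966, 3464, 239]);


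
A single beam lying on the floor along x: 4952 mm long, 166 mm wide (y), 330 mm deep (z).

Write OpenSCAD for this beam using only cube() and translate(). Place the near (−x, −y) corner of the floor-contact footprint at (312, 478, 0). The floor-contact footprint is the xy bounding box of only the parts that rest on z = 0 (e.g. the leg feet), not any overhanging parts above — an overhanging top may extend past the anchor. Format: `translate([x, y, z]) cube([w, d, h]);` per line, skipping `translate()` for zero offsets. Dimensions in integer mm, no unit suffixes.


translate([312, 478, 0]) cube([4952, 166, 330]);


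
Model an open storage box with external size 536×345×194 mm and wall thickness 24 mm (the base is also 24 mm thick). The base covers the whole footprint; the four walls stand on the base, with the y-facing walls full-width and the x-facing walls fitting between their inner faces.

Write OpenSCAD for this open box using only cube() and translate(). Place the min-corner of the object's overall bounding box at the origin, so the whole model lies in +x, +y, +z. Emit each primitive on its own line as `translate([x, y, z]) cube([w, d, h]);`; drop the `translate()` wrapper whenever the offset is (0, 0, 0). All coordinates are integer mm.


cube([536, 345, 24]);
translate([0, 0, 24]) cube([536, 24, 170]);
translate([0, 321, 24]) cube([536, 24, 170]);
translate([0, 24, 24]) cube([24, 297, 170]);
translate([512, 24, 24]) cube([24, 297, 170]);


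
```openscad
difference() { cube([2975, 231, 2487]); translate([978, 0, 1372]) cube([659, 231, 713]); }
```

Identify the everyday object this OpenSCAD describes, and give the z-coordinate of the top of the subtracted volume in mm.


A wall with a window opening. The window head height is 2085 mm.

A wall with a rectangular opening subtracted — a window. Sill at z = 1372, opening 713 mm tall, so the head is at 1372 + 713 = 2085 mm.


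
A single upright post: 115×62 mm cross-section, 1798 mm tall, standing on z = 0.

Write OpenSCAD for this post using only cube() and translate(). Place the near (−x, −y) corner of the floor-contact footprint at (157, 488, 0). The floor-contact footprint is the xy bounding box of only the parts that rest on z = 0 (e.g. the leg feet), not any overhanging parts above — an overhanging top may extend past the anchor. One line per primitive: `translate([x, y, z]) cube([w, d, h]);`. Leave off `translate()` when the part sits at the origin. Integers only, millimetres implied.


translate([157, 488, 0]) cube([115, 62, 1798]);


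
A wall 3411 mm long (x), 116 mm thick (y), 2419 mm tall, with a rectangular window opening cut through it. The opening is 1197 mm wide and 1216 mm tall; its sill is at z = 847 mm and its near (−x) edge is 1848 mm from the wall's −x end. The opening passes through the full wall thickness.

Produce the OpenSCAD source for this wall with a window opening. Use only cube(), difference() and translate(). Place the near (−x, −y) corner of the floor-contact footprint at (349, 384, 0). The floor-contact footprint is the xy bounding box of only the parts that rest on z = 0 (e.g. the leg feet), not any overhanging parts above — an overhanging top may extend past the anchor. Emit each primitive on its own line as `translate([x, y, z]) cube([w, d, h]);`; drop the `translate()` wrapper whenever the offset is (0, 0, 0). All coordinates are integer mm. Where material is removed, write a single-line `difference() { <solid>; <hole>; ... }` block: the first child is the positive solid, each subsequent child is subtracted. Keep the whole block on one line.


difference() { translate([349, 384, 0]) cube([3411, 116, 2419]); translate([2197, 384, 847]) cube([1197, 116, 1216]); }


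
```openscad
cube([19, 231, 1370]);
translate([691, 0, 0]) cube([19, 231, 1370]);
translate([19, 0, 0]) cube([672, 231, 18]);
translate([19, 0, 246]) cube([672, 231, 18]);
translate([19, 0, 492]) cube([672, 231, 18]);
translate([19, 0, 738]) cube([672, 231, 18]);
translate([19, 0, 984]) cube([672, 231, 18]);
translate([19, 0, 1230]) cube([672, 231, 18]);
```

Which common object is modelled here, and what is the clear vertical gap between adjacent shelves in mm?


A bookshelf. The clear shelf gap is 228 mm.

Two tall side panels with 6 horizontal boards between them — a bookshelf. The first two shelf undersides are at z = 0 and z = 246; with shelf thickness 18, the clear gap is 246 − 0 − 18 = 228 mm.


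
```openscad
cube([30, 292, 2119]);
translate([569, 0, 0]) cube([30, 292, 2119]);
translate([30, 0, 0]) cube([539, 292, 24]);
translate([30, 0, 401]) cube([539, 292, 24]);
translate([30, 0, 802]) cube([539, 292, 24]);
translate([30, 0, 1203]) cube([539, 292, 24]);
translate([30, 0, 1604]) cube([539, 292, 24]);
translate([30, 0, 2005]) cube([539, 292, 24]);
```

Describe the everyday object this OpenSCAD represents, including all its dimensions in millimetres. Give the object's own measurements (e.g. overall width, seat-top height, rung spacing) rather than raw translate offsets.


An open bookshelf. Two side panels, each 30 mm thick, 292 mm deep and 2119 mm tall, stand 599 mm apart (outside-to-outside). Between them sit 6 shelves, each 24 mm thick and 292 mm deep, spanning the full gap between the sides. The bottom shelf rests on the floor (its underside at z = 0) and the clear gap between one shelf's top and the next shelf's underside is 377 mm.


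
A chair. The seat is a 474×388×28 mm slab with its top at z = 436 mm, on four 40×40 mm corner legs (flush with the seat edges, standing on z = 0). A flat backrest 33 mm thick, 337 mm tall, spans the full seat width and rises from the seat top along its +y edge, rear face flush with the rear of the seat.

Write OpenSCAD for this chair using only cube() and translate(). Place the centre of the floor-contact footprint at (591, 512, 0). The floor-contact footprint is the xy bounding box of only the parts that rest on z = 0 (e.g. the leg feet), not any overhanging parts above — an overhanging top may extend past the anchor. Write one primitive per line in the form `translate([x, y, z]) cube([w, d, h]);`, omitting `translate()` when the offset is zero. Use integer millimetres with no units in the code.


translate([354, 318, 408]) cube([474, 388, 28]);
translate([354, 318, 0]) cube([40, 40, 408]);
translate([788, 318, 0]) cube([40, 40, 408]);
translate([354, 666, 0]) cube([40, 40, 408]);
translate([788, 666, 0]) cube([40, 40, 408]);
translate([354, 673, 436]) cube([474, 33, 337]);


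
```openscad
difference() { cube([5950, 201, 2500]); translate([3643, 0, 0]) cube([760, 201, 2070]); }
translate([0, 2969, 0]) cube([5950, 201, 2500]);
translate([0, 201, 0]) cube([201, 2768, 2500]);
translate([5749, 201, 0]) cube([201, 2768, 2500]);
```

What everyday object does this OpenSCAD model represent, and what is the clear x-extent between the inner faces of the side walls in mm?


A single room. The interior width is 5548 mm.

Four walls enclosing a rectangle with a door in the front wall — a room. Outside width 5950 minus two 201 mm walls gives 5548 mm.


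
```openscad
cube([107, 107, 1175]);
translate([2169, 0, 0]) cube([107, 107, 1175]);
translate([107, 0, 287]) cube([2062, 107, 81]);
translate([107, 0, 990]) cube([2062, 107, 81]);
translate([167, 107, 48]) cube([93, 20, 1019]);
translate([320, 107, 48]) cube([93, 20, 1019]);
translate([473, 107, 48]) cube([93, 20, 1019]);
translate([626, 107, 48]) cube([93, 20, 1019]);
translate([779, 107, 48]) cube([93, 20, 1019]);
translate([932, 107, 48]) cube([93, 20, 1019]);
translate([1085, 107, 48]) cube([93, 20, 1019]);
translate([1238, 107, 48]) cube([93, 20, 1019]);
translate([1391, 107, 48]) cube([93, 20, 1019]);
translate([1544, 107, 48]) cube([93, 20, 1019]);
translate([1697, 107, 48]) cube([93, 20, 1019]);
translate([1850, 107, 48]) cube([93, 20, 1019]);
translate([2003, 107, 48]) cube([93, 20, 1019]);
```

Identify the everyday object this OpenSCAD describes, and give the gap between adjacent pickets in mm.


A fence section. The picket gap is 60 mm.

Two posts, two rails, 13 pickets — a fence section. Span 2062 mm holds 13 pickets of 93 mm with 14 equal gaps: ⌊(2062 − 13·93) / 14⌋ = 60 mm.


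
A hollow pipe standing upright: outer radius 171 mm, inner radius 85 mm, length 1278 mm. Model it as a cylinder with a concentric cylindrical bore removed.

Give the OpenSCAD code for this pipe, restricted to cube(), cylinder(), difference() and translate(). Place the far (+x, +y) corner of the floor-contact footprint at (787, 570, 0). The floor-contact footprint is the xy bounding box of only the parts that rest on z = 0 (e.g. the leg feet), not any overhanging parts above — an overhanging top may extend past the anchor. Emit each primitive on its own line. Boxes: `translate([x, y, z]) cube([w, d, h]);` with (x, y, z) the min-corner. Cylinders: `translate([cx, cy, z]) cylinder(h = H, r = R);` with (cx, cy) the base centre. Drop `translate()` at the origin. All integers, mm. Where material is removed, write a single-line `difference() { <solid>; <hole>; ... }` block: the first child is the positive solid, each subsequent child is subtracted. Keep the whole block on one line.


difference() { translate([616, 399, 0]) cylinder(h = 1278, r = 171); translate([616, 399, 0]) cylinder(h = 1278, r = 85); }


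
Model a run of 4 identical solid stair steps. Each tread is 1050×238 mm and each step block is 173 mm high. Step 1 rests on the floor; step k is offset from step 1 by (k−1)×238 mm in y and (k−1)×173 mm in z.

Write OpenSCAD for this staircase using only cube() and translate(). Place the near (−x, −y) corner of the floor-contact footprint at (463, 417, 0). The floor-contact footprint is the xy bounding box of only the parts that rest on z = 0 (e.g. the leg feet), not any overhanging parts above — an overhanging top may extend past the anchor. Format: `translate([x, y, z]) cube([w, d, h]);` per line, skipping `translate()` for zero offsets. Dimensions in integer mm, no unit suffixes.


translate([463, 417, 0]) cube([1050, 238, 173]);
translate([463, 655, 173]) cube([1050, 238, 173]);
translate([463, 893, 346]) cube([1050, 238, 173]);
translate([463, 1131, 519]) cube([1050, 238, 173]);


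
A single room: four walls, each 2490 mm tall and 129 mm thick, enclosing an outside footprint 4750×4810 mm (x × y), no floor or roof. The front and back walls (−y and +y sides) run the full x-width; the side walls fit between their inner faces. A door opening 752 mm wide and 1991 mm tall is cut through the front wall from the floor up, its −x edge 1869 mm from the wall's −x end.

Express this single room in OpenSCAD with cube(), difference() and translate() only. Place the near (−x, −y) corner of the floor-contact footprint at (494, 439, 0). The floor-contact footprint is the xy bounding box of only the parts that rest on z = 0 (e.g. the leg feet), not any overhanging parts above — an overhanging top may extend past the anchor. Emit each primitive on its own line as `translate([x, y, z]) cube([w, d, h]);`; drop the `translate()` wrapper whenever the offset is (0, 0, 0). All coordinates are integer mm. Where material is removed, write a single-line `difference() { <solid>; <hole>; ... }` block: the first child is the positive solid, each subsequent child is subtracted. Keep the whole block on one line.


difference() { translate([494, 439, 0]) cube([4750, 129, 2490]); translate([2363, 439, 0]) cube([752, 129, 1991]); }
translate([494, 5120, 0]) cube([4750, 129, 2490]);
translate([494, 568, 0]) cube([129, 4552, 2490]);
translate([5115, 568, 0]) cube([129, 4552, 2490]);


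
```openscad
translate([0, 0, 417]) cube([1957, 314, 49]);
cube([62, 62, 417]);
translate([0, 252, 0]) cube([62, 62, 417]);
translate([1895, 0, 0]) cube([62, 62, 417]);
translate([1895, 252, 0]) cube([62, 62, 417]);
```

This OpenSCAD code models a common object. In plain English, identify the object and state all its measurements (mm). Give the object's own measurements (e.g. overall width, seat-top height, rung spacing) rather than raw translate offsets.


A long wooden bench with a 1957 mm (x) × 314 mm (y) seat, 49 mm thick, its top surface 466 mm above the floor. Four 62 mm square legs at the seat corners, flush with the edges, run from z = 0 to the seat underside.


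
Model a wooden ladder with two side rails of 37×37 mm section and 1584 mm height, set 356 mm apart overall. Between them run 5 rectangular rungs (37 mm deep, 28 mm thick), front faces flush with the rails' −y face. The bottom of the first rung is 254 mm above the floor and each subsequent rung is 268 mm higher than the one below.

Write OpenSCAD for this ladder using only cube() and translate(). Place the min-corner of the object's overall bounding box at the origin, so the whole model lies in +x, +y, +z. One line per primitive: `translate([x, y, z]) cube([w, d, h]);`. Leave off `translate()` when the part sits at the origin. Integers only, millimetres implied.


// rung span = 356 - 2*37 = 282
// rung[k] z = 254 + k*268
cube([37, 37, 1584]);
translate([319, 0, 0]) cube([37, 37, 1584]);
translate([37, 0, 254]) cube([282, 37, 28]);
translate([37, 0, 522]) cube([282, 37, 28]);
translate([37, 0, 790]) cube([282, 37, 28]);
translate([37, 0, 1058]) cube([282, 37, 28]);
translate([37, 0, 1326]) cube([282, 37, 28]);


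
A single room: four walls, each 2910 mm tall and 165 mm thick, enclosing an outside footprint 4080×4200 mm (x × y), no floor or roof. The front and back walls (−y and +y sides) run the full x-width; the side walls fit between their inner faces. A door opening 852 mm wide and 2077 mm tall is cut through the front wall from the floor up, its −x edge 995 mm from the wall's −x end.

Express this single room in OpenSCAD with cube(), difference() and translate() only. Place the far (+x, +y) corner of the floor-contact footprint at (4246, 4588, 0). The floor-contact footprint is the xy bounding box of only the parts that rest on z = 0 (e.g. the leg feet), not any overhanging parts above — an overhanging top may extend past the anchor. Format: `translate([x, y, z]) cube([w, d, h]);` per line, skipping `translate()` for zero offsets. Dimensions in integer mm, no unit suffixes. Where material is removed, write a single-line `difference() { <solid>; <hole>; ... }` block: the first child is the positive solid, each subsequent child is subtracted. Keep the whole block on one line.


difference() { translate([166, 388, 0]) cube([4080, 165, 2910]); translate([1161, 388, 0]) cube([852, 165, 2077]); }
translate([166, 4423, 0]) cube([4080, 165, 2910]);
translate([166, 553, 0]) cube([165, 3870, 2910]);
translate([4081, 553, 0]) cube([165, 3870, 2910]);


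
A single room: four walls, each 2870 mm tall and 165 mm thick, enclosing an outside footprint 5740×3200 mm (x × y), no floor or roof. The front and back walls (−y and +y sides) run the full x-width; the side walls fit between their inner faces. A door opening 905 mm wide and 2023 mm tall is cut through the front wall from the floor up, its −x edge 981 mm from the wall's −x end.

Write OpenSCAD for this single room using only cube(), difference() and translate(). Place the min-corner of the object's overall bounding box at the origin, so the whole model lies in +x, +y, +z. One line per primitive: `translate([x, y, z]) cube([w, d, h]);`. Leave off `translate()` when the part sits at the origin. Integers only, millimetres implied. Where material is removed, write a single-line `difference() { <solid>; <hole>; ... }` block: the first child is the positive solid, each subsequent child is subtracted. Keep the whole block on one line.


difference() { cube([5740, 165, 2870]); translate([981, 0, 0]) cube([905, 165, 2023]); }
translate([0, 3035, 0]) cube([5740, 165, 2870]);
translate([0, 165, 0]) cube([165, 2870, 2870]);
translate([5575, 165, 0]) cube([165, 2870, 2870]);


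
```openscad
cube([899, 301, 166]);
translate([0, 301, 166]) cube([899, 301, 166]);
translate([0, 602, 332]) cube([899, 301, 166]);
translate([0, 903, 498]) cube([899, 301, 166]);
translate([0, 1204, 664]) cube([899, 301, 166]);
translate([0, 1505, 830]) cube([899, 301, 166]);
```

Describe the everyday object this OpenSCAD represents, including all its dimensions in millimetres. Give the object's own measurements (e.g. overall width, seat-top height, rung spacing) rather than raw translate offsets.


A straight staircase of 6 solid steps. Each step is 899 mm wide (x), 301 mm deep (y, the going) and 166 mm tall (the rise). The first step rests on the floor; each subsequent step sits one going further in +y and one rise higher in +z, directly behind and above the previous step with no overlap.


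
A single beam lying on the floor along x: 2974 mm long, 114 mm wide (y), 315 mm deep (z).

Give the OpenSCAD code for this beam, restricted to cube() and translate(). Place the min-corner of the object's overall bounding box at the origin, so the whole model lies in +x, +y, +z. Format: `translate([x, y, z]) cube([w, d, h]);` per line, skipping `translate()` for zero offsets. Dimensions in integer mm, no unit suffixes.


cube([2974, 114, 315]);


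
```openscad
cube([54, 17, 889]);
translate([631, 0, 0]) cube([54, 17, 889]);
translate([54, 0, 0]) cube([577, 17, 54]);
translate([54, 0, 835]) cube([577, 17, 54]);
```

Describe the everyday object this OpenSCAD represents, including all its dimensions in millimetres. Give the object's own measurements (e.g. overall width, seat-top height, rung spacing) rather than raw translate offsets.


A rectangular picture frame lying in the x–z plane (depth along y). The opening is 577 mm wide (x) by 781 mm tall (z), surrounded by a border 54 mm wide on all four sides. The frame is 17 mm deep and is made of two full-height vertical stiles with two horizontal rails fitted between them.


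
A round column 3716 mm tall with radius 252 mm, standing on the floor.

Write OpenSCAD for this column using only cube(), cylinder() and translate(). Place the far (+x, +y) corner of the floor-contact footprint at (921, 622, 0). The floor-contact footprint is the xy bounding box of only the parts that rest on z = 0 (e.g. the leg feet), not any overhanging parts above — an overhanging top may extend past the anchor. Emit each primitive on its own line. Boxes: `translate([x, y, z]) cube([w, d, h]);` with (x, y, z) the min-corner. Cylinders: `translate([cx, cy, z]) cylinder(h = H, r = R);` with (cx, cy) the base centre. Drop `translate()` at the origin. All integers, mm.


translate([669, 370, 0]) cylinder(h = 3716, r = 252);


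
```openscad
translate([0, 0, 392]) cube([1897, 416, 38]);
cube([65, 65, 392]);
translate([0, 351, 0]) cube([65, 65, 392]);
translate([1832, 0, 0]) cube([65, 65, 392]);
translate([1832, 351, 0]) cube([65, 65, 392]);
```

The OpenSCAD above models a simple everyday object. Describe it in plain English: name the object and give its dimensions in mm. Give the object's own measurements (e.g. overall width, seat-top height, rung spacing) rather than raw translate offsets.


A long wooden bench with a 1897 mm (x) × 416 mm (y) seat, 38 mm thick, its top surface 430 mm above the floor. Four 65 mm square legs at the seat corners, flush with the edges, run from z = 0 to the seat underside.


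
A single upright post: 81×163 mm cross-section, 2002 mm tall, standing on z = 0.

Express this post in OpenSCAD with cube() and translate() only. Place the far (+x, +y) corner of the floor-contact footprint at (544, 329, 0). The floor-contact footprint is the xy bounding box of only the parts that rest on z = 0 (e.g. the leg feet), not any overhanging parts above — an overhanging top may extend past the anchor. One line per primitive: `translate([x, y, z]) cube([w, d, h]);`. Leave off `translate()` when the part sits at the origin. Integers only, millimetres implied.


translate([463, 166, 0]) cube([81, 163, 2002]);


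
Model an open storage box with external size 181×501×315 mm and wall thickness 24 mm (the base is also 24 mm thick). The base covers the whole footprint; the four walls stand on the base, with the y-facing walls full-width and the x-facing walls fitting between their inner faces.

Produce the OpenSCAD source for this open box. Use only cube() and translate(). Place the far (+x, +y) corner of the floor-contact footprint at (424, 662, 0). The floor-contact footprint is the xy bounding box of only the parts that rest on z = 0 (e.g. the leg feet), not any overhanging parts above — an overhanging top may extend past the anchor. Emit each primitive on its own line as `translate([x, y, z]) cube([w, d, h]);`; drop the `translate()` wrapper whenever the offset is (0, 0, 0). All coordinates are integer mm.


translate([243, 161, 0]) cube([181, 501, 24]);
translate([243, 161, 24]) cube([181, 24, 291]);
translate([243, 638, 24]) cube([181, 24, 291]);
translate([243, 185, 24]) cube([24, 453, 291]);
translate([400, 185, 24]) cube([24, 453, 291]);


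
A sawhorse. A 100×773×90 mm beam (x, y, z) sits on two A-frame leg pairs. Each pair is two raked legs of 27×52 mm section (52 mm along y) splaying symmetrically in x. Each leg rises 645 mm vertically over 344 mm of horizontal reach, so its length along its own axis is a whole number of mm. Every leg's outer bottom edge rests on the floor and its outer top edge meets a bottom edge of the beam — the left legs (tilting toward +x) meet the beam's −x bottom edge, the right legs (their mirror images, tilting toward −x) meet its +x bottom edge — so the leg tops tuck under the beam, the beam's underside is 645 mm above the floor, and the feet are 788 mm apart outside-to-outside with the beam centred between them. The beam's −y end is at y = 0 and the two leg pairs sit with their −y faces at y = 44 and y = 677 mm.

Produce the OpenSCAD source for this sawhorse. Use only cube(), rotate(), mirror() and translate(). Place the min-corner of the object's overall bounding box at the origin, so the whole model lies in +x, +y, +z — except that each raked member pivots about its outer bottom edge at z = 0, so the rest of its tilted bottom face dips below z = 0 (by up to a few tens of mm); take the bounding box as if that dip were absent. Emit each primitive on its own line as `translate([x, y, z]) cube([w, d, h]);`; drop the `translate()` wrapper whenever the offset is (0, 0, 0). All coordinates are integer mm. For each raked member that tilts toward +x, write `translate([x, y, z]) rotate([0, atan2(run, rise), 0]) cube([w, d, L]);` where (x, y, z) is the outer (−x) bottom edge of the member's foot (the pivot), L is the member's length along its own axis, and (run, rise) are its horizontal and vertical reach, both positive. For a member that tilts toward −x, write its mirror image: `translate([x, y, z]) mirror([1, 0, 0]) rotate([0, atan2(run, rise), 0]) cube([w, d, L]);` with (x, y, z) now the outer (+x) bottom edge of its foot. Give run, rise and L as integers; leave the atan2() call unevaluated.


translate([344, 0, 645]) cube([100, 773, 90]);
translate([0, 44, 0]) rotate([0, atan2(344, 645), 0]) cube([27, 52, 731]);
translate([788, 44, 0]) mirror([1, 0, 0]) rotate([0, atan2(344, 645), 0]) cube([27, 52, 731]);
translate([0, 677, 0]) rotate([0, atan2(344, 645), 0]) cube([27, 52, 731]);
translate([788, 677, 0]) mirror([1, 0, 0]) rotate([0, atan2(344, 645), 0]) cube([27, 52, 731]);


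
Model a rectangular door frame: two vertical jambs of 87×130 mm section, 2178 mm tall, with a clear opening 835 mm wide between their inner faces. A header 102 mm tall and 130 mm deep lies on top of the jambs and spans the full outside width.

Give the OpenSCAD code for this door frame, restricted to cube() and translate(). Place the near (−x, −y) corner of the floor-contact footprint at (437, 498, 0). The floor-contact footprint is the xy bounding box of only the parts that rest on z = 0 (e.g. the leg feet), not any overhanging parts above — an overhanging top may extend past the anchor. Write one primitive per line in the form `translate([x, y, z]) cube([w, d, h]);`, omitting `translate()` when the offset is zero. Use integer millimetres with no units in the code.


translate([437, 498, 0]) cube([87, 130, 2178]);
translate([1359, 498, 0]) cube([87, 130, 2178]);
translate([437, 498, 2178]) cube([1009, 130, 102]);
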